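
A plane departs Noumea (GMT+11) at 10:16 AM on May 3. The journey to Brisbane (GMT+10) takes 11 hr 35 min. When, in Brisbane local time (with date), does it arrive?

8:51 PM on May 3

Convert departure to UTC: 10:16 AM − 11:00 = 11:16 PM UTC on May 2.
Add 11 hours and 35 minutes travel time → 10:51 AM UTC (May 3).
Brisbane is UTC+10:00, so local arrival = 10:51 AM + 10:00 = 8:51 PM on May 3.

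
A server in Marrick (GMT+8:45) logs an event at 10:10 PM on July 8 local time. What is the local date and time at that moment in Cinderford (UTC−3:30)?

In UTC: 10:10 PM − 8:45 = 1:25 PM on Jul 8.
Cinderford is UTC−3:30: 1:25 PM − 3:30 = 9:55 AM on Jul 8.

9:55 AM on July 8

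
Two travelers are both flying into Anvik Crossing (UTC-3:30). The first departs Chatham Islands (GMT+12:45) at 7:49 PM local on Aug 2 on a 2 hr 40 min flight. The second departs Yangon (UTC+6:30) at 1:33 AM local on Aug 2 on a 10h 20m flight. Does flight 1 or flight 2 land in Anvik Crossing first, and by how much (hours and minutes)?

the second, by 4 hours 21 minutes

Flight 1 in UTC: 7:49 PM − 12:45 = 7:04 AM on Aug 2.
+2 hours and 40 minutes → arrive 9:44 AM UTC on Aug 2.
Flight 2 in UTC: 1:33 AM − 6:30 = 7:03 PM on Aug 1.
+10 hours 20 minutes → arrive 5:23 AM UTC on Aug 2.
Flight 2 lands earlier by 4 hours 21 minutes.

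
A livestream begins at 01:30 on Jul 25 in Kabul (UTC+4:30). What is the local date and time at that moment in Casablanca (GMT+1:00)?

22:00 on July 24

Casablanca is 3:30 behind Kabul.
Shift by the zone difference: 01:30 − 3:30 = 22:00 on Jul 24 in Casablanca.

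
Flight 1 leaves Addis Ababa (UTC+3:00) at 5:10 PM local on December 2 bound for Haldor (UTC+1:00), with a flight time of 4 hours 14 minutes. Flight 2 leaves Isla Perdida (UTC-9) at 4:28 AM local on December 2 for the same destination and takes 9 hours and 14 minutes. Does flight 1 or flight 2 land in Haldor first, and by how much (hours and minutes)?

the first, by 4 hours 18 minutes

Flight 1 in UTC: 5:10 PM − 3:00 = 2:10 PM on Dec 2.
+4 hours 14 minutes → arrive 6:24 PM UTC on Dec 2.
Flight 2 in UTC: 4:28 AM + 9:00 = 1:28 PM on Dec 2.
+9 hours and 14 minutes → arrive 10:42 PM UTC on Dec 2.
Flight 1 lands earlier by 4 hours 18 minutes.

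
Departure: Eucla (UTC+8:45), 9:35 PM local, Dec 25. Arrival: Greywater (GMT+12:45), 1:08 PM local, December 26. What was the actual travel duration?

11 hours 33 minutes

Departure in UTC: 9:35 PM − 8:45 = 12:50 PM on Dec 25.
Arrival in UTC: 1:08 PM − 12:45 = 12:23 AM on Dec 26.
Elapsed = 12:23 AM − 12:50 PM (+1 day) = 11 hours 33 minutes.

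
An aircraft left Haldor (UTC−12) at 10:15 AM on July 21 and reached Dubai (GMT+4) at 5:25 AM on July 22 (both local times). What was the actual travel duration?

Departure in UTC: 10:15 AM + 12:00 = 10:15 PM on Jul 21.
Arrival in UTC: 5:25 AM − 4:00 = 1:25 AM on Jul 22.
Elapsed = 1:25 AM − 10:15 PM (+1 day) = 3 hours 10 minutes.

3 hours 10 minutes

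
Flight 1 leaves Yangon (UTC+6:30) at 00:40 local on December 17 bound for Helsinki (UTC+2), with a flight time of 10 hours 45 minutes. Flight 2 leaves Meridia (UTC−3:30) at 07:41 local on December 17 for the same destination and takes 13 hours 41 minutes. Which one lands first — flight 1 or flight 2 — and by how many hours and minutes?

Flight 1 in UTC: 00:40 − 6:30 = 18:10 on Dec 16.
+10 hours and 45 minutes → arrive 04:55 UTC on Dec 17.
Flight 2 in UTC: 07:41 + 3:30 = 11:11 on Dec 17.
+13 hours 41 minutes → arrive 00:52 UTC on Dec 18.
Flight 1 lands earlier by 19 hours 57 minutes.

the first, by 19 hours 57 minutes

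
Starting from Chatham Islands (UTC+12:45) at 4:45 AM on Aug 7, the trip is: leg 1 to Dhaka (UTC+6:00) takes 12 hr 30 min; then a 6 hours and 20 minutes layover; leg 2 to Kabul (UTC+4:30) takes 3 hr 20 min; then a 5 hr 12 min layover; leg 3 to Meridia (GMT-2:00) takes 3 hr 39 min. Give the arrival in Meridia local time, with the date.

9:01 PM on August 7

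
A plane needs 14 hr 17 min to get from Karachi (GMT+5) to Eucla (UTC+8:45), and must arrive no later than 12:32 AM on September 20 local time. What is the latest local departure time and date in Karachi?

Target arrival in UTC: 12:32 AM − 8:45 = 3:47 PM on Sep 19.
Subtract 14 hours and 17 minutes → departure 1:30 AM UTC on Sep 19.
Karachi is UTC+5:00: 1:30 AM + 5:00 = 6:30 AM on Sep 19.

6:30 AM on Sep 19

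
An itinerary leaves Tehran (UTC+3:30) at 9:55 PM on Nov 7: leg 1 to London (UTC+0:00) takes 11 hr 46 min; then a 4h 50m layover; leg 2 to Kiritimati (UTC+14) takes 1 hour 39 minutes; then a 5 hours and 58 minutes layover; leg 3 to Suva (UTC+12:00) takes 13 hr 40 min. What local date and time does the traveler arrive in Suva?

8:18 PM on November 9

Convert departure to UTC: 9:55 PM − 3:30 = 6:25 PM UTC on Nov 7.
Add 11 hours 46 minutes leg 1 → 6:11 AM UTC (Nov 8).
Add 4 hours 50 minutes layover in London → 11:01 AM UTC.
Add 1 hour 39 minutes leg 2 → 12:40 PM UTC.
Add 5 hours 58 minutes layover in Kiritimati → 6:38 PM UTC.
Add 13 hours 40 minutes leg 3 → 8:18 AM UTC (Nov 9).
Suva is UTC+12:00, so local arrival = 8:18 AM + 12:00 = 8:18 PM on Nov 9.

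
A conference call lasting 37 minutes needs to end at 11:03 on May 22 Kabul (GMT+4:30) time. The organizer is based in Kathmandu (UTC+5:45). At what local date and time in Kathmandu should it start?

Target end time in UTC: 11:03 − 4:30 = 06:33 on May 22.
Subtract 37 minutes → start 05:56 UTC on May 22.
Kathmandu is UTC+5:45: 05:56 + 5:45 = 11:41 on May 22.

11:41 on May 22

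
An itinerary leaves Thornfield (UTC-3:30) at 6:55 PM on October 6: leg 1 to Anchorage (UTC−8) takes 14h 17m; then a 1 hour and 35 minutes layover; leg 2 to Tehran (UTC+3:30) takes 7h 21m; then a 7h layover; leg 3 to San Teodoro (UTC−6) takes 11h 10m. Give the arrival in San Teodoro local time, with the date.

9:48 AM on Oct 8

Convert departure to UTC: 6:55 PM + 3:30 = 10:25 PM UTC on Oct 6.
Add 14 hours and 17 minutes leg 1 → 12:42 PM UTC (Oct 7).
Add 1 hour and 35 minutes layover in Anchorage → 2:17 PM UTC.
Add 7 hours 21 minutes leg 2 → 9:38 PM UTC.
Add 7 hours layover in Tehran → 4:38 AM UTC (Oct 8).
Add 11 hours 10 minutes leg 3 → 3:48 PM UTC.
San Teodoro is UTC−6:00, so local arrival = 3:48 PM − 6:00 = 9:48 AM on Oct 8.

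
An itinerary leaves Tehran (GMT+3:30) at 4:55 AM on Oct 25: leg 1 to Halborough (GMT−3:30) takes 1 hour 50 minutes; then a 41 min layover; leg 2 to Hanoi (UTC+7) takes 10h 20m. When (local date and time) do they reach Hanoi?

Convert departure to UTC: 4:55 AM − 3:30 = 1:25 AM UTC on Oct 25.
Add 1 hour 50 minutes leg 1 → 3:15 AM UTC.
Add 41 minutes layover in Halborough → 3:56 AM UTC.
Add 10 hours 20 minutes leg 2 → 2:16 PM UTC.
Hanoi is UTC+7:00, so local arrival = 2:16 PM + 7:00 = 9:16 PM on Oct 25.

9:16 PM on Oct 25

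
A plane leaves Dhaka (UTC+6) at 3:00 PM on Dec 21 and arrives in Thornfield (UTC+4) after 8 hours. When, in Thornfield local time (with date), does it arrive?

Convert departure to UTC: 3:00 PM − 6:00 = 9:00 AM UTC on Dec 21.
Add 8 hours travel time → 5:00 PM UTC.
Thornfield is UTC+4:00, so local arrival = 5:00 PM + 4:00 = 9:00 PM on Dec 21.

9:00 PM on December 21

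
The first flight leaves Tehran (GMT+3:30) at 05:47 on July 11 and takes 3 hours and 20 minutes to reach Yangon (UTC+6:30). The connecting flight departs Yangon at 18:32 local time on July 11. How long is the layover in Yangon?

6 hours 25 minutes

Convert departure to UTC: 05:47 − 3:30 = 02:17 UTC on Jul 11.
Add 3 hours 20 minutes flight time → 05:37 UTC.
Yangon is UTC+6:30, so local arrival = 05:37 + 6:30 = 12:07 on Jul 11.
Layover = 18:32 − 12:07 = 6 hours 25 minutes.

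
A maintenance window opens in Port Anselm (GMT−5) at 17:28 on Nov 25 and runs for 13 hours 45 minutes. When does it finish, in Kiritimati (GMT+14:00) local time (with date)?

Convert start to UTC: 17:28 + 5:00 = 22:28 UTC on Nov 25.
Add 13 hours and 45 minutes duration → 12:13 UTC (Nov 26).
Kiritimati is UTC+14:00, so local end time = 12:13 + 14:00 = 02:13 on Nov 27.

02:13 on November 27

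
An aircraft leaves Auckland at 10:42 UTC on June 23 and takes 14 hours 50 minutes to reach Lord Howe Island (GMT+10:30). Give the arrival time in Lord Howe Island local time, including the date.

12:02 on Jun 24

Departure is given in UTC: 10:42 on Jun 23.
Add 14 hours 50 minutes → 01:32 UTC (Jun 24).
Lord Howe Island is UTC+10:30: 01:32 + 10:30 = 12:02 on Jun 24.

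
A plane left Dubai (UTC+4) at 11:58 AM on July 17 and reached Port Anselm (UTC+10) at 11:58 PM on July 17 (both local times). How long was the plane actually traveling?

Departure in UTC: 11:58 AM − 4:00 = 7:58 AM on Jul 17.
Arrival in UTC: 11:58 PM − 10:00 = 1:58 PM on Jul 17.
Elapsed = 1:58 PM − 7:58 AM = 6 hours.

6 hours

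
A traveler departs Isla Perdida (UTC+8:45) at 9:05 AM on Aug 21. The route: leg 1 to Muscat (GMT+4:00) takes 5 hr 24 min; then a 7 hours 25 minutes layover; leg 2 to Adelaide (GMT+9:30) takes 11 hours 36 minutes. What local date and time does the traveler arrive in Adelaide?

10:15 AM on Aug 22

Convert departure to UTC: 9:05 AM − 8:45 = 12:20 AM UTC on Aug 21.
Add 5 hours 24 minutes leg 1 → 5:44 AM UTC.
Add 7 hours 25 minutes layover in Muscat → 1:09 PM UTC.
Add 11 hours 36 minutes leg 2 → 12:45 AM UTC (Aug 22).
Adelaide is UTC+9:30, so local arrival = 12:45 AM + 9:30 = 10:15 AM on Aug 22.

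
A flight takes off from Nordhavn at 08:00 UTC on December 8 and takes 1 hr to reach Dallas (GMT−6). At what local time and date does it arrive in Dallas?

03:00 on December 8

Departure is given in UTC: 08:00 on Dec 8.
Add 1 hour → 09:00 UTC.
Dallas is UTC−6:00: 09:00 − 6:00 = 03:00 on Dec 8.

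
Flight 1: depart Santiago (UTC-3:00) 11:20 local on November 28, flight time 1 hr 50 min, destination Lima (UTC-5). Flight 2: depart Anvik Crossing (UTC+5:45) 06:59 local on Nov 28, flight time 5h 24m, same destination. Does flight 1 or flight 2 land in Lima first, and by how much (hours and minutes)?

Flight 1 in UTC: 11:20 + 3:00 = 14:20 on Nov 28.
+1 hour 50 minutes → arrive 16:10 UTC on Nov 28.
Flight 2 in UTC: 06:59 − 5:45 = 01:14 on Nov 28.
+5 hours 24 minutes → arrive 06:38 UTC on Nov 28.
Flight 2 lands earlier by 9 hours 32 minutes.

the second, by 9 hours 32 minutes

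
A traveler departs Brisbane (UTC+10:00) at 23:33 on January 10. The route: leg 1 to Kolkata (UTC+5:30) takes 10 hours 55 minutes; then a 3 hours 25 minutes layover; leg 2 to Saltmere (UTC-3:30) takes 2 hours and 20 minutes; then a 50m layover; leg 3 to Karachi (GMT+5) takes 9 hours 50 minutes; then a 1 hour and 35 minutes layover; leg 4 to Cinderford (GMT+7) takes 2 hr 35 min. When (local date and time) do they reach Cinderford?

Convert departure to UTC: 23:33 − 10:00 = 13:33 UTC on Jan 10.
Add 10 hours and 55 minutes leg 1 → 00:28 UTC (Jan 11).
Add 3 hours and 25 minutes layover in Kolkata → 03:53 UTC.
Add 2 hours and 20 minutes leg 2 → 06:13 UTC.
Add 50 minutes layover in Saltmere → 07:03 UTC.
Add 9 hours and 50 minutes leg 3 → 16:53 UTC.
Add 1 hour and 35 minutes layover in Karachi → 18:28 UTC.
Add 2 hours and 35 minutes leg 4 → 21:03 UTC.
Cinderford is UTC+7:00, so local arrival = 21:03 + 7:00 = 04:03 on Jan 12.

04:03 on January 12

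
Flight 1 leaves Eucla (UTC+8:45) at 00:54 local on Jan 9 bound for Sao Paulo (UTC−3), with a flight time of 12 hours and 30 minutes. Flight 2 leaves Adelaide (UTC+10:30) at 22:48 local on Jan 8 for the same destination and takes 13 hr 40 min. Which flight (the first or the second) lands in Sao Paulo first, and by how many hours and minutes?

the second, by 2 hours 41 minutes

Flight 1 in UTC: 00:54 − 8:45 = 16:09 on Jan 8.
+12 hours 30 minutes → arrive 04:39 UTC on Jan 9.
Flight 2 in UTC: 22:48 − 10:30 = 12:18 on Jan 8.
+13 hours 40 minutes → arrive 01:58 UTC on Jan 9.
Flight 2 lands earlier by 2 hours 41 minutes.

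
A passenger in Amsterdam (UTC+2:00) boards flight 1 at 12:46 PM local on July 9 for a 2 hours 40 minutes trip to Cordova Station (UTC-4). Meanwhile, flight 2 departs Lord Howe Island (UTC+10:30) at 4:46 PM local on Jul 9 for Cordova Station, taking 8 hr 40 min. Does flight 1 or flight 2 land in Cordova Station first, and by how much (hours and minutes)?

the first, by 1 hour 30 minutes

Flight 1 in UTC: 12:46 PM − 2:00 = 10:46 AM on Jul 9.
+2 hours 40 minutes → arrive 1:26 PM UTC on Jul 9.
Flight 2 in UTC: 4:46 PM − 10:30 = 6:16 AM on Jul 9.
+8 hours and 40 minutes → arrive 2:56 PM UTC on Jul 9.
Flight 1 lands earlier by 1 hour 30 minutes.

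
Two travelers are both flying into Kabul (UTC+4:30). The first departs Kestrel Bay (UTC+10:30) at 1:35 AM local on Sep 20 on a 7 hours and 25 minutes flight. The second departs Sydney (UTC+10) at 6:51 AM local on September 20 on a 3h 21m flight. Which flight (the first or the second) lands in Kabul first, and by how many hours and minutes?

the first, by 1 hour 42 minutes

Flight 1 in UTC: 1:35 AM − 10:30 = 3:05 PM on Sep 19.
+7 hours and 25 minutes → arrive 10:30 PM UTC on Sep 19.
Flight 2 in UTC: 6:51 AM − 10:00 = 8:51 PM on Sep 19.
+3 hours 21 minutes → arrive 12:12 AM UTC on Sep 20.
Flight 1 lands earlier by 1 hour 42 minutes.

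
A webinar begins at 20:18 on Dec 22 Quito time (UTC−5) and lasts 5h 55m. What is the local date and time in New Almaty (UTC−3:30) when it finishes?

Convert start to UTC: 20:18 + 5:00 = 01:18 UTC on Dec 23.
Add 5 hours and 55 minutes duration → 07:13 UTC.
New Almaty is UTC−3:30, so local end time = 07:13 − 3:30 = 03:43 on Dec 23.

03:43 on Dec 23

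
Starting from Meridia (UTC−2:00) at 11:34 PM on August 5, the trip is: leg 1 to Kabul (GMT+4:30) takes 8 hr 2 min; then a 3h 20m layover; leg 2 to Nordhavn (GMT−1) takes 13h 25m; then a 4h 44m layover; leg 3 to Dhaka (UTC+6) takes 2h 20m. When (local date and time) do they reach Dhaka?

3:25 PM on August 7

Convert departure to UTC: 11:34 PM + 2:00 = 1:34 AM UTC on Aug 6.
Add 8 hours and 2 minutes leg 1 → 9:36 AM UTC.
Add 3 hours 20 minutes layover in Kabul → 12:56 PM UTC.
Add 13 hours and 25 minutes leg 2 → 2:21 AM UTC (Aug 7).
Add 4 hours and 44 minutes layover in Nordhavn → 7:05 AM UTC.
Add 2 hours 20 minutes leg 3 → 9:25 AM UTC.
Dhaka is UTC+6:00, so local arrival = 9:25 AM + 6:00 = 3:25 PM on Aug 7.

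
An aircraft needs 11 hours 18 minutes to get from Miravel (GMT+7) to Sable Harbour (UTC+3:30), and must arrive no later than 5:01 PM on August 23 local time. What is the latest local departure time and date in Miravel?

9:13 AM on Aug 23

Target arrival in UTC: 5:01 PM − 3:30 = 1:31 PM on Aug 23.
Subtract 11 hours 18 minutes → departure 2:13 AM UTC on Aug 23.
Miravel is UTC+7:00: 2:13 AM + 7:00 = 9:13 AM on Aug 23.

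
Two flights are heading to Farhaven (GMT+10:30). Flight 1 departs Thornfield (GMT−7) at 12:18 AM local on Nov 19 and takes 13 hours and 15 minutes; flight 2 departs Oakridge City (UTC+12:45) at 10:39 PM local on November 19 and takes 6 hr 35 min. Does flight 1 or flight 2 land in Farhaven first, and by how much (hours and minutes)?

Flight 1 in UTC: 12:18 AM + 7:00 = 7:18 AM on Nov 19.
+13 hours 15 minutes → arrive 8:33 PM UTC on Nov 19.
Flight 2 in UTC: 10:39 PM − 12:45 = 9:54 AM on Nov 19.
+6 hours and 35 minutes → arrive 4:29 PM UTC on Nov 19.
Flight 2 lands earlier by 4 hours 4 minutes.

the second, by 4 hours 4 minutes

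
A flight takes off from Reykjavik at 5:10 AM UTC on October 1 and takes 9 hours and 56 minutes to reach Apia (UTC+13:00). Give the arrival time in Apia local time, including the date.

4:06 AM on October 2

Departure is given in UTC: 5:10 AM on Oct 1.
Add 9 hours and 56 minutes → 3:06 PM UTC.
Apia is UTC+13:00: 3:06 PM + 13:00 = 4:06 AM on Oct 2.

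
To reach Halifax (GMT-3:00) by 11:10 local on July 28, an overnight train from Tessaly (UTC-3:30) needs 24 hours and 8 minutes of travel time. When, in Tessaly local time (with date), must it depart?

10:32 on July 27

Target arrival in UTC: 11:10 + 3:00 = 14:10 on Jul 28.
Subtract 24 hours 8 minutes → departure 14:02 UTC on Jul 27.
Tessaly is UTC−3:30: 14:02 − 3:30 = 10:32 on Jul 27.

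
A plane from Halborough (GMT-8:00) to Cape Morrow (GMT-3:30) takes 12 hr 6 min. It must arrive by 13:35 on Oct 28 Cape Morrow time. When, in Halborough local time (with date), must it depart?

Target arrival in UTC: 13:35 + 3:30 = 17:05 on Oct 28.
Subtract 12 hours and 6 minutes → departure 04:59 UTC on Oct 28.
Halborough is UTC−8:00: 04:59 − 8:00 = 20:59 on Oct 27.

20:59 on October 27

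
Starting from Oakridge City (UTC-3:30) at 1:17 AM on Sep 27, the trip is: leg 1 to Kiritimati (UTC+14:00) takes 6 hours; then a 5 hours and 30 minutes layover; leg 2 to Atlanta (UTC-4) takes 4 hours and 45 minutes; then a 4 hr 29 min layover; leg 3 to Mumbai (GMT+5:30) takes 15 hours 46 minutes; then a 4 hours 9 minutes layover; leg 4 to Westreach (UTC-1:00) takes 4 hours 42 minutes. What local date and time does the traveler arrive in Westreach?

1:08 AM on September 29

Convert departure to UTC: 1:17 AM + 3:30 = 4:47 AM UTC on Sep 27.
Add 6 hours leg 1 → 10:47 AM UTC.
Add 5 hours and 30 minutes layover in Kiritimati → 4:17 PM UTC.
Add 4 hours and 45 minutes leg 2 → 9:02 PM UTC.
Add 4 hours and 29 minutes layover in Atlanta → 1:31 AM UTC (Sep 28).
Add 15 hours and 46 minutes leg 3 → 5:17 PM UTC.
Add 4 hours 9 minutes layover in Mumbai → 9:26 PM UTC.
Add 4 hours and 42 minutes leg 4 → 2:08 AM UTC (Sep 29).
Westreach is UTC−1:00, so local arrival = 2:08 AM − 1:00 = 1:08 AM on Sep 29.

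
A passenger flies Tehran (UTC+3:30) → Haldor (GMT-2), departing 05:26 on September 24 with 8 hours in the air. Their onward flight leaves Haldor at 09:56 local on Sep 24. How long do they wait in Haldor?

2 hours

Convert departure to UTC: 05:26 − 3:30 = 01:56 UTC on Sep 24.
Add 8 hours flight time → 09:56 UTC.
Haldor is UTC−2:00, so local arrival = 09:56 − 2:00 = 07:56 on Sep 24.
Layover = 09:56 − 07:56 = 2 hours.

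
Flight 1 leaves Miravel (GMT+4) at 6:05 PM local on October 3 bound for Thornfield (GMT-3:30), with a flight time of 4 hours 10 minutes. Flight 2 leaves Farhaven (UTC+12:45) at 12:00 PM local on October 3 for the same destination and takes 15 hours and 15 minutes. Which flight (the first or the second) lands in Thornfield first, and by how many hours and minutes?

the second, by 3 hours 45 minutes

Flight 1 in UTC: 6:05 PM − 4:00 = 2:05 PM on Oct 3.
+4 hours and 10 minutes → arrive 6:15 PM UTC on Oct 3.
Flight 2 in UTC: 12:00 PM − 12:45 = 11:15 PM on Oct 2.
+15 hours 15 minutes → arrive 2:30 PM UTC on Oct 3.
Flight 2 lands earlier by 3 hours 45 minutes.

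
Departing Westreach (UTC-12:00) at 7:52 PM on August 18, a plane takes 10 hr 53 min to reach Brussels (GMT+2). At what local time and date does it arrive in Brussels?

8:45 PM on August 19

Convert departure to UTC: 7:52 PM + 12:00 = 7:52 AM UTC on Aug 19.
Add 10 hours and 53 minutes travel time → 6:45 PM UTC.
Brussels is UTC+2:00, so local arrival = 6:45 PM + 2:00 = 8:45 PM on Aug 19.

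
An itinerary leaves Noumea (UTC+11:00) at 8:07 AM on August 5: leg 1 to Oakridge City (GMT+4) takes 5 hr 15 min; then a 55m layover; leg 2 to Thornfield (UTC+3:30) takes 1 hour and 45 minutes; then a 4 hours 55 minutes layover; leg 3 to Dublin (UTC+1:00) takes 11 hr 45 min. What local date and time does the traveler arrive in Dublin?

10:42 PM on August 5

Convert departure to UTC: 8:07 AM − 11:00 = 9:07 PM UTC on Aug 4.
Add 5 hours and 15 minutes leg 1 → 2:22 AM UTC (Aug 5).
Add 55 minutes layover in Oakridge City → 3:17 AM UTC.
Add 1 hour 45 minutes leg 2 → 5:02 AM UTC.
Add 4 hours and 55 minutes layover in Thornfield → 9:57 AM UTC.
Add 11 hours and 45 minutes leg 3 → 9:42 PM UTC.
Dublin is UTC+1:00, so local arrival = 9:42 PM + 1:00 = 10:42 PM on Aug 5.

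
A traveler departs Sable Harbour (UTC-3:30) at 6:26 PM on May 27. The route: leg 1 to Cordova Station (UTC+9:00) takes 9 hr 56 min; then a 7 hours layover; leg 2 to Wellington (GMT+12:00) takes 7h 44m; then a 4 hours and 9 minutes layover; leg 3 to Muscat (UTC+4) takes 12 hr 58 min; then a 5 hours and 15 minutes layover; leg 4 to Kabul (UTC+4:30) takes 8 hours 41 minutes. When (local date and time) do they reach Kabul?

10:09 AM on May 30

Convert departure to UTC: 6:26 PM + 3:30 = 9:56 PM UTC on May 27.
Add 9 hours and 56 minutes leg 1 → 7:52 AM UTC (May 28).
Add 7 hours layover in Cordova Station → 2:52 PM UTC.
Add 7 hours and 44 minutes leg 2 → 10:36 PM UTC.
Add 4 hours and 9 minutes layover in Wellington → 2:45 AM UTC (May 29).
Add 12 hours and 58 minutes leg 3 → 3:43 PM UTC.
Add 5 hours 15 minutes layover in Muscat → 8:58 PM UTC.
Add 8 hours and 41 minutes leg 4 → 5:39 AM UTC (May 30).
Kabul is UTC+4:30, so local arrival = 5:39 AM + 4:30 = 10:09 AM on May 30.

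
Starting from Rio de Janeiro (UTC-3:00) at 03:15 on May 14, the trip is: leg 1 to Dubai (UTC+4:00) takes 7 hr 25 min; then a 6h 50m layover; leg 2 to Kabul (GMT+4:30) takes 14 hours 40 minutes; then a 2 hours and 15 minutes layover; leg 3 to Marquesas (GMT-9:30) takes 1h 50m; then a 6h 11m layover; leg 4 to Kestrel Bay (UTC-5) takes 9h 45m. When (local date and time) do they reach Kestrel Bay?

Convert departure to UTC: 03:15 + 3:00 = 06:15 UTC on May 14.
Add 7 hours and 25 minutes leg 1 → 13:40 UTC.
Add 6 hours 50 minutes layover in Dubai → 20:30 UTC.
Add 14 hours 40 minutes leg 2 → 11:10 UTC (May 15).
Add 2 hours 15 minutes layover in Kabul → 13:25 UTC.
Add 1 hour and 50 minutes leg 3 → 15:15 UTC.
Add 6 hours 11 minutes layover in Marquesas → 21:26 UTC.
Add 9 hours 45 minutes leg 4 → 07:11 UTC (May 16).
Kestrel Bay is UTC−5:00, so local arrival = 07:11 − 5:00 = 02:11 on May 16.

02:11 on May 16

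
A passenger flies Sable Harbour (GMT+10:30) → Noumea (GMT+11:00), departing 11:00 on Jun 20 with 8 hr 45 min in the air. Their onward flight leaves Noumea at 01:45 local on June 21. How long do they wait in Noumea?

5 hours 30 minutes

Convert departure to UTC: 11:00 − 10:30 = 00:30 UTC on Jun 20.
Add 8 hours and 45 minutes flight time → 09:15 UTC.
Noumea is UTC+11:00, so local arrival = 09:15 + 11:00 = 20:15 on Jun 20.
Layover = 01:45 − 20:15 (+1 day) = 5 hours 30 minutes.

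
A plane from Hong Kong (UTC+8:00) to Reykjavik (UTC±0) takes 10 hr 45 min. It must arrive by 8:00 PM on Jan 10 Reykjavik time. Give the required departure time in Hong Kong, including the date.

5:15 PM on Jan 10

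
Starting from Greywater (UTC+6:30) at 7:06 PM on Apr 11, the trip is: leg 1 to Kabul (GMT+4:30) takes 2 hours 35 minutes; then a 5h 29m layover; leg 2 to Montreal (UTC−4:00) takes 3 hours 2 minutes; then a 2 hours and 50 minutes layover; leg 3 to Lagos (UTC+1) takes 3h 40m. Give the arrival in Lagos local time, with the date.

Convert departure to UTC: 7:06 PM − 6:30 = 12:36 PM UTC on Apr 11.
Add 2 hours and 35 minutes leg 1 → 3:11 PM UTC.
Add 5 hours and 29 minutes layover in Kabul → 8:40 PM UTC.
Add 3 hours 2 minutes leg 2 → 11:42 PM UTC.
Add 2 hours and 50 minutes layover in Montreal → 2:32 AM UTC (Apr 12).
Add 3 hours and 40 minutes leg 3 → 6:12 AM UTC.
Lagos is UTC+1:00, so local arrival = 6:12 AM + 1:00 = 7:12 AM on Apr 12.

7:12 AM on April 12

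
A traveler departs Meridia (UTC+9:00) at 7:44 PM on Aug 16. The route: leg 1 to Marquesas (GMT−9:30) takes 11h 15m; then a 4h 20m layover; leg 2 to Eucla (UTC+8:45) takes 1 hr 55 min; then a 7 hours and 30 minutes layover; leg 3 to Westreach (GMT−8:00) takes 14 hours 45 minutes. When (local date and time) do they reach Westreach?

Convert departure to UTC: 7:44 PM − 9:00 = 10:44 AM UTC on Aug 16.
Add 11 hours and 15 minutes leg 1 → 9:59 PM UTC.
Add 4 hours 20 minutes layover in Marquesas → 2:19 AM UTC (Aug 17).
Add 1 hour and 55 minutes leg 2 → 4:14 AM UTC.
Add 7 hours and 30 minutes layover in Eucla → 11:44 AM UTC.
Add 14 hours 45 minutes leg 3 → 2:29 AM UTC (Aug 18).
Westreach is UTC−8:00, so local arrival = 2:29 AM − 8:00 = 6:29 PM on Aug 17.

6:29 PM on August 17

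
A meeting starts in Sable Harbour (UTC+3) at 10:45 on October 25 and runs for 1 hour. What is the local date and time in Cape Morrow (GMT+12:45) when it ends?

Convert start to UTC: 10:45 − 3:00 = 07:45 UTC on Oct 25.
Add 1 hour duration → 08:45 UTC.
Cape Morrow is UTC+12:45, so local end time = 08:45 + 12:45 = 21:30 on Oct 25.

21:30 on Oct 25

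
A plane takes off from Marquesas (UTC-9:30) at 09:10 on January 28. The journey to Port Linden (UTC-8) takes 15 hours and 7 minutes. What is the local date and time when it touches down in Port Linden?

01:47 on January 29

Port Linden is 1:30 ahead of Marquesas.
After 15 hours 7 minutes it is 00:17 (Jan 29) in Marquesas.
Shift by the zone difference: 00:17 + 1:30 = 01:47 on Jan 29 in Port Linden.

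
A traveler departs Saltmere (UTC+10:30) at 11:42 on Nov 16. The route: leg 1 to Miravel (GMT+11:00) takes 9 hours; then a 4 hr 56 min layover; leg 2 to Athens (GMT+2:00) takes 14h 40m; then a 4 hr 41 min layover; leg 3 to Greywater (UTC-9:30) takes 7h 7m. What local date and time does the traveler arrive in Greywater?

08:06 on November 17

Convert departure to UTC: 11:42 − 10:30 = 01:12 UTC on Nov 16.
Add 9 hours leg 1 → 10:12 UTC.
Add 4 hours 56 minutes layover in Miravel → 15:08 UTC.
Add 14 hours and 40 minutes leg 2 → 05:48 UTC (Nov 17).
Add 4 hours and 41 minutes layover in Athens → 10:29 UTC.
Add 7 hours and 7 minutes leg 3 → 17:36 UTC.
Greywater is UTC−9:30, so local arrival = 17:36 − 9:30 = 08:06 on Nov 17.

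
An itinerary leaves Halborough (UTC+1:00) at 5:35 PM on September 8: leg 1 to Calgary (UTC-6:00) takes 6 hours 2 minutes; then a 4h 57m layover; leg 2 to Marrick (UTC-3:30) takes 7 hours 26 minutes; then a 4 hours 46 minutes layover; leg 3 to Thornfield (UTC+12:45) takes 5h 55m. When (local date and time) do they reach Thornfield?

10:26 AM on Sep 10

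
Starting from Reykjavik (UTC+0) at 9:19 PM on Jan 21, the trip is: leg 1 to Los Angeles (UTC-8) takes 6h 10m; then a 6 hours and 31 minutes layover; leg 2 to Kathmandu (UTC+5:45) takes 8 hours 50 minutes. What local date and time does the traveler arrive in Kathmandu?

12:35 AM on Jan 23

Reykjavik is at UTC+0, so departure is already 9:19 PM UTC on Jan 21.
Add 6 hours and 10 minutes leg 1 → 3:29 AM UTC (Jan 22).
Add 6 hours and 31 minutes layover in Los Angeles → 10:00 AM UTC.
Add 8 hours and 50 minutes leg 2 → 6:50 PM UTC.
Kathmandu is UTC+5:45, so local arrival = 6:50 PM + 5:45 = 12:35 AM on Jan 23.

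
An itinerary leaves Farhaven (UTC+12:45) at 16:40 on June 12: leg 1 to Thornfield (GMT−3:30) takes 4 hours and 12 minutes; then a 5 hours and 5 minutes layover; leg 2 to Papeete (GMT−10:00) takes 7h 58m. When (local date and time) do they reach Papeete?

11:10 on June 12

Convert departure to UTC: 16:40 − 12:45 = 03:55 UTC on Jun 12.
Add 4 hours and 12 minutes leg 1 → 08:07 UTC.
Add 5 hours 5 minutes layover in Thornfield → 13:12 UTC.
Add 7 hours 58 minutes leg 2 → 21:10 UTC.
Papeete is UTC−10:00, so local arrival = 21:10 − 10:00 = 11:10 on Jun 12.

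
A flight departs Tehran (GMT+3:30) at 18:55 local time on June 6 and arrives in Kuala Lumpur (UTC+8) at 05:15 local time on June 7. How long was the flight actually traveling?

5 hours 50 minutes

Kuala Lumpur is 4:30 ahead of Tehran.
Clock-face elapsed time (ignoring zones) is 10 hours 20 minutes.
Actual elapsed = 10 hours 20 minutes − 4:30 = 5 hours 50 minutes.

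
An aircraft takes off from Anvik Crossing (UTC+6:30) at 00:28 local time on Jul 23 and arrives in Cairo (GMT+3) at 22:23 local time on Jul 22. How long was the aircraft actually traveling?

1 hour 25 minutes

Cairo is 3:30 behind Anvik Crossing.
Clock-face elapsed time (ignoring zones) is −2 hours 5 minutes.
Actual elapsed = −2 hours 5 minutes + 3:30 = 1 hour 25 minutes.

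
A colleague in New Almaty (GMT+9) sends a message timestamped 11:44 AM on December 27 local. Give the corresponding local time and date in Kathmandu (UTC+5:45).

8:29 AM on December 27

Kathmandu is 3:15 behind New Almaty.
Shift by the zone difference: 11:44 AM − 3:15 = 8:29 AM on Dec 27 in Kathmandu.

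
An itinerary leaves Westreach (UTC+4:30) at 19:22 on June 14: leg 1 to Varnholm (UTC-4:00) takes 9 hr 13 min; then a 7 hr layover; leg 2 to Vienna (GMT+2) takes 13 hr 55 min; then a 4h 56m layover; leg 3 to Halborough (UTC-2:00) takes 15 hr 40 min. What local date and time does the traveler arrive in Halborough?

Convert departure to UTC: 19:22 − 4:30 = 14:52 UTC on Jun 14.
Add 9 hours 13 minutes leg 1 → 00:05 UTC (Jun 15).
Add 7 hours layover in Varnholm → 07:05 UTC.
Add 13 hours 55 minutes leg 2 → 21:00 UTC.
Add 4 hours and 56 minutes layover in Vienna → 01:56 UTC (Jun 16).
Add 15 hours 40 minutes leg 3 → 17:36 UTC.
Halborough is UTC−2:00, so local arrival = 17:36 − 2:00 = 15:36 on Jun 16.

15:36 on June 16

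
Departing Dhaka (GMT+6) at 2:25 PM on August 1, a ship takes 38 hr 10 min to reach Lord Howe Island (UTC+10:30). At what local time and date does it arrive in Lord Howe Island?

Lord Howe Island is 4:30 ahead of Dhaka.
After 38 hours 10 minutes it is 4:35 AM (Aug 3) in Dhaka.
Shift by the zone difference: 4:35 AM + 4:30 = 9:05 AM on Aug 3 in Lord Howe Island.

9:05 AM on August 3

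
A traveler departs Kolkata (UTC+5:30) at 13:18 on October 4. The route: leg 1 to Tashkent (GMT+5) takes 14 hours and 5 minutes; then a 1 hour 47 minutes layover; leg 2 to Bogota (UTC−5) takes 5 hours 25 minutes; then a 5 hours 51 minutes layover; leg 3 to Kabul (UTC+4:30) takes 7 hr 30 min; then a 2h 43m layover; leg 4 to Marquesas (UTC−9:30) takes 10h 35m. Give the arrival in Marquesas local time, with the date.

Convert departure to UTC: 13:18 − 5:30 = 07:48 UTC on Oct 4.
Add 14 hours and 5 minutes leg 1 → 21:53 UTC.
Add 1 hour and 47 minutes layover in Tashkent → 23:40 UTC.
Add 5 hours 25 minutes leg 2 → 05:05 UTC (Oct 5).
Add 5 hours 51 minutes layover in Bogota → 10:56 UTC.
Add 7 hours and 30 minutes leg 3 → 18:26 UTC.
Add 2 hours and 43 minutes layover in Kabul → 21:09 UTC.
Add 10 hours and 35 minutes leg 4 → 07:44 UTC (Oct 6).
Marquesas is UTC−9:30, so local arrival = 07:44 − 9:30 = 22:14 on Oct 5.

22:14 on Oct 5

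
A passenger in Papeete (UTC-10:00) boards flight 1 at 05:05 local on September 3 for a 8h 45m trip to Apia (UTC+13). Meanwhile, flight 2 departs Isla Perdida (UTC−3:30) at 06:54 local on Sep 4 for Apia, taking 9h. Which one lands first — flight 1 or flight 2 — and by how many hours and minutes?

Flight 1 in UTC: 05:05 + 10:00 = 15:05 on Sep 3.
+8 hours 45 minutes → arrive 23:50 UTC on Sep 3.
Flight 2 in UTC: 06:54 + 3:30 = 10:24 on Sep 4.
+9 hours → arrive 19:24 UTC on Sep 4.
Flight 1 lands earlier by 19 hours 34 minutes.

the first, by 19 hours 34 minutes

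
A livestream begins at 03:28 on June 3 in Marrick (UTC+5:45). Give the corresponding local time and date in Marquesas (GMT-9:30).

12:13 on Jun 2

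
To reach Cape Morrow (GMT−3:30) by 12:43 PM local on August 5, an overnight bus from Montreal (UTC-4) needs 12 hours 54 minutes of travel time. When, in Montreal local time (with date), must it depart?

Target arrival in UTC: 12:43 PM + 3:30 = 4:13 PM on Aug 5.
Subtract 12 hours 54 minutes → departure 3:19 AM UTC on Aug 5.
Montreal is UTC−4:00: 3:19 AM − 4:00 = 11:19 PM on Aug 4.

11:19 PM on Aug 4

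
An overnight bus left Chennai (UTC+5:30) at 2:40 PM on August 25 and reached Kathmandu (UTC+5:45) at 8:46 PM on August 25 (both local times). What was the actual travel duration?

Departure in UTC: 2:40 PM − 5:30 = 9:10 AM on Aug 25.
Arrival in UTC: 8:46 PM − 5:45 = 3:01 PM on Aug 25.
Elapsed = 3:01 PM − 9:10 AM = 5 hours 51 minutes.

5 hours 51 minutes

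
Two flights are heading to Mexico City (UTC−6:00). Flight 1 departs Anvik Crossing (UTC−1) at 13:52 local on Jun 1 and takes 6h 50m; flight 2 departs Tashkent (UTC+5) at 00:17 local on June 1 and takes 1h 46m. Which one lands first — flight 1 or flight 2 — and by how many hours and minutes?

Flight 1 in UTC: 13:52 + 1:00 = 14:52 on Jun 1.
+6 hours 50 minutes → arrive 21:42 UTC on Jun 1.
Flight 2 in UTC: 00:17 − 5:00 = 19:17 on May 31.
+1 hour 46 minutes → arrive 21:03 UTC on May 31.
Flight 2 lands earlier by 24 hours 39 minutes.

the second, by 24 hours 39 minutes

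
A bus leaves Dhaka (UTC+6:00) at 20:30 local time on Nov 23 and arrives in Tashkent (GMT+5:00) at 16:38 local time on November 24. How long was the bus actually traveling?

21 hours 8 minutes

Departure in UTC: 20:30 − 6:00 = 14:30 on Nov 23.
Arrival in UTC: 16:38 − 5:00 = 11:38 on Nov 24.
Elapsed = 11:38 − 14:30 (+1 day) = 21 hours 8 minutes.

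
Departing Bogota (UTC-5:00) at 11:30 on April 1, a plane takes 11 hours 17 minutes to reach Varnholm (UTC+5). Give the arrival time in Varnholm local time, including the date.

08:47 on April 2

Convert departure to UTC: 11:30 + 5:00 = 16:30 UTC on Apr 1.
Add 11 hours and 17 minutes travel time → 03:47 UTC (Apr 2).
Varnholm is UTC+5:00, so local arrival = 03:47 + 5:00 = 08:47 on Apr 2.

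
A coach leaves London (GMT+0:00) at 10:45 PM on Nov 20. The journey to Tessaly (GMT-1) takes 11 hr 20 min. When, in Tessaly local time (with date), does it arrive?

9:05 AM on Nov 21

Tessaly is 1:00 behind London.
After 11 hours 20 minutes it is 10:05 AM (Nov 21) in London.
Shift by the zone difference: 10:05 AM − 1:00 = 9:05 AM on Nov 21 in Tessaly.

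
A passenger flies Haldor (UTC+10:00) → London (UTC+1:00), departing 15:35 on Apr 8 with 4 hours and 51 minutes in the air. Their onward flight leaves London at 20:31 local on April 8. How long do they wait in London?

9 hours 5 minutes

Convert departure to UTC: 15:35 − 10:00 = 05:35 UTC on Apr 8.
Add 4 hours 51 minutes flight time → 10:26 UTC.
London is UTC+1:00, so local arrival = 10:26 + 1:00 = 11:26 on Apr 8.
Layover = 20:31 − 11:26 = 9 hours 5 minutes.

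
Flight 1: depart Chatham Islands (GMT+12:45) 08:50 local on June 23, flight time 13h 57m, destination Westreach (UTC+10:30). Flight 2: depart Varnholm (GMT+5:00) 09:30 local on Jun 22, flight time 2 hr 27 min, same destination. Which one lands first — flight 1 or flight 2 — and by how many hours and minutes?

Flight 1 in UTC: 08:50 − 12:45 = 20:05 on Jun 22.
+13 hours 57 minutes → arrive 10:02 UTC on Jun 23.
Flight 2 in UTC: 09:30 − 5:00 = 04:30 on Jun 22.
+2 hours and 27 minutes → arrive 06:57 UTC on Jun 22.
Flight 2 lands earlier by 27 hours 5 minutes.

the second, by 27 hours 5 minutes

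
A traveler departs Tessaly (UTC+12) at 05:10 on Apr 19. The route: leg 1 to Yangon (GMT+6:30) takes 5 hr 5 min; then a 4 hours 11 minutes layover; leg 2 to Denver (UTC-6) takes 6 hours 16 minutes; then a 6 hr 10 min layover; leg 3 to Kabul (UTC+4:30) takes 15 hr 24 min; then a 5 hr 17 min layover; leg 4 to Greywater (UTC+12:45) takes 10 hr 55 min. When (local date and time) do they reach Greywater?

Convert departure to UTC: 05:10 − 12:00 = 17:10 UTC on Apr 18.
Add 5 hours and 5 minutes leg 1 → 22:15 UTC.
Add 4 hours and 11 minutes layover in Yangon → 02:26 UTC (Apr 19).
Add 6 hours 16 minutes leg 2 → 08:42 UTC.
Add 6 hours 10 minutes layover in Denver → 14:52 UTC.
Add 15 hours 24 minutes leg 3 → 06:16 UTC (Apr 20).
Add 5 hours 17 minutes layover in Kabul → 11:33 UTC.
Add 10 hours and 55 minutes leg 4 → 22:28 UTC.
Greywater is UTC+12:45, so local arrival = 22:28 + 12:45 = 11:13 on Apr 21.

11:13 on April 21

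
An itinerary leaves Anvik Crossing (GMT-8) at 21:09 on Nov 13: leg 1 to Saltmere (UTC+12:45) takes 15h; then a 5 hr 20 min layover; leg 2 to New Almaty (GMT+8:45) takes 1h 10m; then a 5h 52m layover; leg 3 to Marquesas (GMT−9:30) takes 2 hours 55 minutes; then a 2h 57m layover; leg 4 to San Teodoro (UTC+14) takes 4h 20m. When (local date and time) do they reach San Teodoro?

08:43 on November 16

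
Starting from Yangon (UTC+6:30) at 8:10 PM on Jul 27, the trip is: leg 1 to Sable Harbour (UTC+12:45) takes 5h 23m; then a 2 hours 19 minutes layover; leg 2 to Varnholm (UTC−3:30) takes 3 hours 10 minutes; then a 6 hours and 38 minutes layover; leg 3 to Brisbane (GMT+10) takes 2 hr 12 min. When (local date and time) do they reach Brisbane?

7:22 PM on Jul 28

Convert departure to UTC: 8:10 PM − 6:30 = 1:40 PM UTC on Jul 27.
Add 5 hours 23 minutes leg 1 → 7:03 PM UTC.
Add 2 hours 19 minutes layover in Sable Harbour → 9:22 PM UTC.
Add 3 hours 10 minutes leg 2 → 12:32 AM UTC (Jul 28).
Add 6 hours and 38 minutes layover in Varnholm → 7:10 AM UTC.
Add 2 hours and 12 minutes leg 3 → 9:22 AM UTC.
Brisbane is UTC+10:00, so local arrival = 9:22 AM + 10:00 = 7:22 PM on Jul 28.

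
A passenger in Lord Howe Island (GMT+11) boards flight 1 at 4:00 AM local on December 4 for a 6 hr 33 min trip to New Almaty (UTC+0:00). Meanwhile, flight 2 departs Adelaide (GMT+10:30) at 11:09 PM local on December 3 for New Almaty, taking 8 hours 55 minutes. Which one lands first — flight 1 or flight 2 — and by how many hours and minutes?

Flight 1 in UTC: 4:00 AM − 11:00 = 5:00 PM on Dec 3.
+6 hours 33 minutes → arrive 11:33 PM UTC on Dec 3.
Flight 2 in UTC: 11:09 PM − 10:30 = 12:39 PM on Dec 3.
+8 hours and 55 minutes → arrive 9:34 PM UTC on Dec 3.
Flight 2 lands earlier by 1 hour 59 minutes.

the second, by 1 hour 59 minutes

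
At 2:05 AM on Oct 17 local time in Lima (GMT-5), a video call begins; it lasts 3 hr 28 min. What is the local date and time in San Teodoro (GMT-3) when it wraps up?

7:33 AM on Oct 17

Convert start to UTC: 2:05 AM + 5:00 = 7:05 AM UTC on Oct 17.
Add 3 hours 28 minutes duration → 10:33 AM UTC.
San Teodoro is UTC−3:00, so local end time = 10:33 AM − 3:00 = 7:33 AM on Oct 17.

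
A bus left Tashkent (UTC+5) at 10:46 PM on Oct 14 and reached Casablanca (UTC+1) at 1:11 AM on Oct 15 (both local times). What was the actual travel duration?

6 hours 25 minutes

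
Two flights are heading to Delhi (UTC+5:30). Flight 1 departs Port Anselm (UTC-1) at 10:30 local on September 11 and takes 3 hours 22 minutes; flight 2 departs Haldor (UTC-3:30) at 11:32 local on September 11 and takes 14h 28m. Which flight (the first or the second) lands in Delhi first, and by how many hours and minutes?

the first, by 14 hours 38 minutes

Flight 1 in UTC: 10:30 + 1:00 = 11:30 on Sep 11.
+3 hours 22 minutes → arrive 14:52 UTC on Sep 11.
Flight 2 in UTC: 11:32 + 3:30 = 15:02 on Sep 11.
+14 hours 28 minutes → arrive 05:30 UTC on Sep 12.
Flight 1 lands earlier by 14 hours 38 minutes.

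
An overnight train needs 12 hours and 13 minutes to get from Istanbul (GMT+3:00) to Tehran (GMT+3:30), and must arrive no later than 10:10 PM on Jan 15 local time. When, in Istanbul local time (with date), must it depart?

9:27 AM on Jan 15

Target arrival in UTC: 10:10 PM − 3:30 = 6:40 PM on Jan 15.
Subtract 12 hours and 13 minutes → departure 6:27 AM UTC on Jan 15.
Istanbul is UTC+3:00: 6:27 AM + 3:00 = 9:27 AM on Jan 15.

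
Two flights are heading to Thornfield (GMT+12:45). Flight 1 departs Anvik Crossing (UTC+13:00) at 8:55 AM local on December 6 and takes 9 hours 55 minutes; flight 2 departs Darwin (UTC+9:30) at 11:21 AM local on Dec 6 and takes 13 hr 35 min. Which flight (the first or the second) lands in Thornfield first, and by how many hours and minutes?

Flight 1 in UTC: 8:55 AM − 13:00 = 7:55 PM on Dec 5.
+9 hours 55 minutes → arrive 5:50 AM UTC on Dec 6.
Flight 2 in UTC: 11:21 AM − 9:30 = 1:51 AM on Dec 6.
+13 hours 35 minutes → arrive 3:26 PM UTC on Dec 6.
Flight 1 lands earlier by 9 hours 36 minutes.

the first, by 9 hours 36 minutes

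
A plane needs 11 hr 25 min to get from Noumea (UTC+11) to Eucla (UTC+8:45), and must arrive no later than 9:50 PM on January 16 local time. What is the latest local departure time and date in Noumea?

Target arrival in UTC: 9:50 PM − 8:45 = 1:05 PM on Jan 16.
Subtract 11 hours and 25 minutes → departure 1:40 AM UTC on Jan 16.
Noumea is UTC+11:00: 1:40 AM + 11:00 = 12:40 PM on Jan 16.

12:40 PM on Jan 16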